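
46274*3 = 138822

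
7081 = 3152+3929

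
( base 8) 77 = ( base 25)2D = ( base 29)25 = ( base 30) 23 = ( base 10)63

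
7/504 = 1/72 = 0.01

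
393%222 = 171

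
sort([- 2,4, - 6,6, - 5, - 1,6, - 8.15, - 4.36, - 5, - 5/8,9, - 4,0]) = [ - 8.15 , - 6, - 5, - 5, - 4.36, - 4, - 2, - 1, -5/8,0, 4,6, 6,9] 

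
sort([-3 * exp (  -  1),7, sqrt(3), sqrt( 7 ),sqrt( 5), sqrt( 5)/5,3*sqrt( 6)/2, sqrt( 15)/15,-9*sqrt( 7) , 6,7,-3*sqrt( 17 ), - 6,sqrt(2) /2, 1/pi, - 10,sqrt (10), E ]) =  [ - 9 *sqrt( 7),-3*sqrt( 17), - 10, - 6,-3*exp( -1 ),sqrt( 15) /15, 1/pi, sqrt (5 ) /5, sqrt(2 ) /2, sqrt( 3 ), sqrt(5),sqrt( 7), E,sqrt(10),3*sqrt(6 ) /2, 6, 7, 7 ]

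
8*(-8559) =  - 68472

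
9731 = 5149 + 4582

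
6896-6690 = 206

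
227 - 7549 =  - 7322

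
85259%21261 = 215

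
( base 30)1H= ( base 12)3b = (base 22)23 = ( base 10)47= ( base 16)2F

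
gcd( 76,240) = 4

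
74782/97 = 770+92/97 = 770.95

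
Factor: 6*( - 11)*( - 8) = 2^4*3^1*11^1 = 528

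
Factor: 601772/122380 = 713/145 = 5^( - 1)*23^1*29^ ( - 1 )*31^1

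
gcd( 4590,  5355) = 765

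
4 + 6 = 10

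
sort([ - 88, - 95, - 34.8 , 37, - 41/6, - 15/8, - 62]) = [ - 95, - 88, -62,  -  34.8,-41/6, - 15/8, 37]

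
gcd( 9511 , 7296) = 1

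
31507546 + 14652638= 46160184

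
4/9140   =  1/2285  =  0.00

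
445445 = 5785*77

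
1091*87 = 94917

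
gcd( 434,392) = 14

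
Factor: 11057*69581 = 17^1*4093^1*11057^1 = 769357117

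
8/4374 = 4/2187 = 0.00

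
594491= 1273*467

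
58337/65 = 897 + 32/65 = 897.49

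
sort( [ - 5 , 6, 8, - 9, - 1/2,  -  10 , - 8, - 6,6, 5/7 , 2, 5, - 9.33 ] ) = [ - 10, - 9.33, - 9  , - 8, - 6, - 5,  -  1/2,5/7, 2, 5, 6, 6, 8]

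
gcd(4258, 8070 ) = 2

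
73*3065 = 223745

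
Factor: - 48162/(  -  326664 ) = 2^( - 2)* 3^( - 1)* 13^ ( - 1 )*23^1 = 23/156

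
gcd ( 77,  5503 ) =1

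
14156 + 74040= 88196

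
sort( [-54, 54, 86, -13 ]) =[-54, - 13, 54,  86 ] 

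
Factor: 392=2^3*7^2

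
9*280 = 2520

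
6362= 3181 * 2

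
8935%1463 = 157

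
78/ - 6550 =-1+3236/3275 =-0.01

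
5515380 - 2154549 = 3360831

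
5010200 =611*8200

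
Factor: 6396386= 2^1* 17^1* 179^1*1051^1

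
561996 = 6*93666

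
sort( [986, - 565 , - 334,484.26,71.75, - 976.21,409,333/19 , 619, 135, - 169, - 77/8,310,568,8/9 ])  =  [-976.21, - 565, - 334, -169,-77/8 , 8/9,333/19,71.75, 135,310,409,  484.26  ,  568,619,986]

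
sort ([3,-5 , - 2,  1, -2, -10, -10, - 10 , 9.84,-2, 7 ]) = [  -  10,-10  ,  -  10, - 5 ,  -  2,- 2 ,-2,  1,3,7 , 9.84 ]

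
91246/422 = 216 + 47/211 = 216.22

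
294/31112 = 147/15556=0.01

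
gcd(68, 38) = 2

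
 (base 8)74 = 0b111100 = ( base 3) 2020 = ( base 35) 1p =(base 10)60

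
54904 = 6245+48659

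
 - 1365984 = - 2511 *544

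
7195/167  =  7195/167 = 43.08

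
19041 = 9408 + 9633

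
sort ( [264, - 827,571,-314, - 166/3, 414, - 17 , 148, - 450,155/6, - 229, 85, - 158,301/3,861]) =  [  -  827, - 450, - 314,-229,-158, - 166/3,  -  17, 155/6, 85,301/3,148  ,  264,414, 571,861]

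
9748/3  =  3249 + 1/3 = 3249.33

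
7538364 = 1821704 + 5716660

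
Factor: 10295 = 5^1 * 29^1*71^1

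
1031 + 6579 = 7610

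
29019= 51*569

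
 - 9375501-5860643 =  - 15236144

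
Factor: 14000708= 2^2 * 3500177^1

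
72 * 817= 58824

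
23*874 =20102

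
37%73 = 37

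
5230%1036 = 50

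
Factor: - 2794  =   - 2^1*11^1*127^1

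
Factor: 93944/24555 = 2^3*3^( - 1)*5^(- 1) *1637^(-1)*11743^1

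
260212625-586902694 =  - 326690069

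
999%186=69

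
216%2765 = 216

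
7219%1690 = 459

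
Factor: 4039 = 7^1*577^1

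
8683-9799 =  - 1116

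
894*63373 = 56655462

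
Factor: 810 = 2^1 * 3^4*5^1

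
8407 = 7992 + 415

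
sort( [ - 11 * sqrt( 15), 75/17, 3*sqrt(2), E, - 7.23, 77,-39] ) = [ - 11*sqrt(15), - 39,-7.23, E,3*sqrt( 2 ), 75/17, 77]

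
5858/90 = 65 + 4/45 =65.09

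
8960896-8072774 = 888122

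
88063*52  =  4579276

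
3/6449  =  3/6449 = 0.00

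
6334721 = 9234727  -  2900006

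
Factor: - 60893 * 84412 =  - 5140099916 = - 2^2*7^1 * 47^1* 449^1*8699^1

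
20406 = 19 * 1074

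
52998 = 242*219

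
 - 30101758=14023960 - 44125718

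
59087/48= 1230 + 47/48 = 1230.98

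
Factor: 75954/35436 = 2^( - 1)*2953^ ( - 1 )*12659^1 = 12659/5906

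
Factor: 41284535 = 5^1*8256907^1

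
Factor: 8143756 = 2^2*211^1*9649^1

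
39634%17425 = 4784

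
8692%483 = 481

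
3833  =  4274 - 441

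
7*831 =5817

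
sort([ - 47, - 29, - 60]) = [ - 60, - 47, - 29 ]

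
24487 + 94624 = 119111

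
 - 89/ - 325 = 89/325 = 0.27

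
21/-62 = -21/62 = - 0.34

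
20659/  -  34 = -608 + 13/34 = - 607.62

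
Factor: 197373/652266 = 2^( - 1)*3^(-2 )*11^1*47^(-1) * 257^(-1 )*5981^1 = 65791/217422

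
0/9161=0 =0.00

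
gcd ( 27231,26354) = 1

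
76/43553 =76/43553 = 0.00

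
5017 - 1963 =3054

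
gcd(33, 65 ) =1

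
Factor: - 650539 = -17^2*2251^1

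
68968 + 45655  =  114623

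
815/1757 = 815/1757 = 0.46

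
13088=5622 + 7466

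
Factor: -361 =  - 19^2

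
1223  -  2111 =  - 888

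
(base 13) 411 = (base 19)1h6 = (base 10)690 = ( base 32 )li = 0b1010110010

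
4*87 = 348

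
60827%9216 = 5531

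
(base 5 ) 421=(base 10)111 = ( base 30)3L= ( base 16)6f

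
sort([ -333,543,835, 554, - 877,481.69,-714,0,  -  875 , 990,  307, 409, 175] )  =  [-877, - 875, - 714,-333, 0,  175, 307,409, 481.69, 543, 554,  835 , 990 ] 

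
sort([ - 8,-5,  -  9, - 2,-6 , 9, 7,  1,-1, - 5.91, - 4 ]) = [  -  9, - 8, - 6, - 5.91, - 5,  -  4, - 2, - 1 , 1,  7,9 ] 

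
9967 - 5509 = 4458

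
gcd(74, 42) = 2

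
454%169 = 116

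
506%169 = 168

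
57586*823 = 47393278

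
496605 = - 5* (-99321)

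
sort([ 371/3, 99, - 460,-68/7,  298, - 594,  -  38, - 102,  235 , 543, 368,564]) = [  -  594, - 460, - 102, - 38, - 68/7, 99 , 371/3,235, 298, 368 , 543,  564] 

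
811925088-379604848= 432320240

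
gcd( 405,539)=1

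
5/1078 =5/1078 = 0.00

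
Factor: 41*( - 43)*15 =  - 26445 = - 3^1*5^1*41^1*43^1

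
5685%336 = 309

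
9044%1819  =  1768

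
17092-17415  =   - 323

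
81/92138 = 81/92138 = 0.00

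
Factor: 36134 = 2^1*7^1 *29^1*89^1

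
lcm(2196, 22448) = 202032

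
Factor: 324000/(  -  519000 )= - 2^2 * 3^3*173^(-1 ) = -108/173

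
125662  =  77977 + 47685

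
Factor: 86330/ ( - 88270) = -7^( - 1)*13^( - 1)*89^1 = - 89/91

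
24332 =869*28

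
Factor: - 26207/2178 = - 2^(-1) * 3^( - 2)*11^( - 2 )*73^1*359^1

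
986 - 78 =908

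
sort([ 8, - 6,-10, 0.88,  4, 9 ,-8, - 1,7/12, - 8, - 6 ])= [ - 10 ,-8, - 8, -6, - 6 , - 1, 7/12, 0.88, 4, 8, 9] 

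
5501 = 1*5501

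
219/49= 4+ 23/49 = 4.47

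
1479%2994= 1479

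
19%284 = 19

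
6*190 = 1140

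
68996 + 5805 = 74801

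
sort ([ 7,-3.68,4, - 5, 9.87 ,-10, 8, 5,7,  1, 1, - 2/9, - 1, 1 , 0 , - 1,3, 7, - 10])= [-10, -10,-5, - 3.68,-1, - 1,-2/9, 0,1,1,  1,3, 4, 5, 7, 7, 7,  8 , 9.87 ]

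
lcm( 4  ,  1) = 4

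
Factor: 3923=3923^1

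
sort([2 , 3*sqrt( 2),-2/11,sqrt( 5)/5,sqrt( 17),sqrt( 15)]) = [-2/11, sqrt( 5)/5,2, sqrt( 15), sqrt( 17 ),  3 * sqrt( 2) ]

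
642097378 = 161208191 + 480889187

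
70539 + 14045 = 84584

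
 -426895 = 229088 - 655983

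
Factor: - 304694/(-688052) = 152347/344026 = 2^ ( - 1 )*13^1*37^(- 1 )*4649^( - 1)*11719^1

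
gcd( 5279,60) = 1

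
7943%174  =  113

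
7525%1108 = 877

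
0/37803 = 0 = 0.00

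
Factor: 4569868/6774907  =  2^2*43^1*163^2*503^( - 1)*13469^( - 1 ) 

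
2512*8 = 20096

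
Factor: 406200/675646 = 300/499  =  2^2*3^1*5^2 * 499^( - 1)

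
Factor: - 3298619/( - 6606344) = 2^ (-3)*53^ ( - 1) *15581^( - 1)*3298619^1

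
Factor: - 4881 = -3^1*1627^1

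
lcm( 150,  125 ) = 750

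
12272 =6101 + 6171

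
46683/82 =569+25/82 = 569.30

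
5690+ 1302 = 6992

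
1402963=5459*257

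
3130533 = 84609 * 37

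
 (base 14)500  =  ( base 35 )s0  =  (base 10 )980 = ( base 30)12k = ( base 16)3D4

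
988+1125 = 2113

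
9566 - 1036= 8530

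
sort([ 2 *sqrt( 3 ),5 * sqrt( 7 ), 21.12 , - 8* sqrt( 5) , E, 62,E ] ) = [ - 8* sqrt( 5),E, E, 2 * sqrt( 3), 5 * sqrt ( 7),21.12, 62]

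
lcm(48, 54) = 432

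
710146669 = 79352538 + 630794131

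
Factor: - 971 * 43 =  - 41753 = - 43^1*971^1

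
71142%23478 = 708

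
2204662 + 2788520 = 4993182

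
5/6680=1/1336 = 0.00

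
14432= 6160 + 8272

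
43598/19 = 2294 + 12/19 = 2294.63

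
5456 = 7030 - 1574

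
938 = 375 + 563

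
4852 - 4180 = 672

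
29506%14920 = 14586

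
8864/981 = 9 + 35/981 = 9.04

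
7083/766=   9 +189/766  =  9.25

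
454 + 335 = 789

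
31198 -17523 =13675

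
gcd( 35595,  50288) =7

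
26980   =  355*76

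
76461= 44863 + 31598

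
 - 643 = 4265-4908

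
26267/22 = 1193+21/22 =1193.95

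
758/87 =8 + 62/87 = 8.71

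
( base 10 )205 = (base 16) CD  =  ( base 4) 3031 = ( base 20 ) a5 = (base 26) 7n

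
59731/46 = 1298 + 1/2 = 1298.50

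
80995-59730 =21265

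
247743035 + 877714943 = 1125457978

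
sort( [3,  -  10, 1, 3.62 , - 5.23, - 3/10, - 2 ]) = [-10, - 5.23, - 2, - 3/10,1, 3,3.62 ] 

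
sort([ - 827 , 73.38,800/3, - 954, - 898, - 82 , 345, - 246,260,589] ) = [- 954,-898, -827, -246, - 82, 73.38,260,800/3,345, 589 ]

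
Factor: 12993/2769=13^( - 1)*61^1 = 61/13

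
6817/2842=2 + 1133/2842  =  2.40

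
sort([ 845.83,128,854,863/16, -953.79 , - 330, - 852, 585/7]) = [ - 953.79, - 852, - 330,863/16,  585/7,128,845.83, 854] 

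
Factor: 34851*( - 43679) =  - 1522256829 = - 3^1*31^1*1409^1*11617^1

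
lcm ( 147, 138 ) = 6762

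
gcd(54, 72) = 18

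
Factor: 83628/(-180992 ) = -207/448 = -2^(- 6)*3^2*7^( - 1)*23^1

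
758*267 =202386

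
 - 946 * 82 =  - 77572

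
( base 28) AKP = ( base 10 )8425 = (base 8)20351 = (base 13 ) 3AB1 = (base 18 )1801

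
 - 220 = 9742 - 9962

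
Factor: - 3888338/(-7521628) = 1944169/3760814 = 2^( - 1)*73^(-1 ) * 25759^( - 1) *1944169^1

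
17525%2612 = 1853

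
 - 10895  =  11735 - 22630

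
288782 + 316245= 605027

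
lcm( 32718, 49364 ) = 2813748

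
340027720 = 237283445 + 102744275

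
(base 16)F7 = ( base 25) 9m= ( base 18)DD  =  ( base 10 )247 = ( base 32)7N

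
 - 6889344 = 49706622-56595966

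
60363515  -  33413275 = 26950240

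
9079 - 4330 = 4749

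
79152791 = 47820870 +31331921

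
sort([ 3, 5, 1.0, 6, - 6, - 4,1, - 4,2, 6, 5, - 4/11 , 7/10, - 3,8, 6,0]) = [ - 6,  -  4, - 4, - 3, - 4/11, 0, 7/10, 1.0,  1, 2 , 3, 5,5, 6,  6 , 6, 8] 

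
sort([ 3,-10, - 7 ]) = [-10,-7,3]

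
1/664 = 1/664 = 0.00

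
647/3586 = 647/3586 = 0.18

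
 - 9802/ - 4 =2450 + 1/2 = 2450.50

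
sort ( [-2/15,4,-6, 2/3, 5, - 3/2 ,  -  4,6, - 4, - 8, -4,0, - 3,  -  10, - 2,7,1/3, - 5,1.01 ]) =[ - 10,- 8,-6, - 5, - 4, - 4, - 4, -3, - 2, - 3/2, - 2/15,0 , 1/3,2/3,1.01,4,5,6,7]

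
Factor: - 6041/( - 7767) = 7/9  =  3^( - 2 )*7^1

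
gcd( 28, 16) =4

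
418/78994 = 209/39497 = 0.01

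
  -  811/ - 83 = 811/83=9.77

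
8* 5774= 46192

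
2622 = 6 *437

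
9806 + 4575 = 14381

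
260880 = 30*8696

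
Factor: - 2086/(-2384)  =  2^( - 3)*7^1 = 7/8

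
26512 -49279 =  -22767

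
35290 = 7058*5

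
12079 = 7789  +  4290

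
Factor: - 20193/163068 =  - 53/428 = - 2^(  -  2)*53^1*107^( - 1)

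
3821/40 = 3821/40  =  95.53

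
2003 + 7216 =9219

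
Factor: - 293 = - 293^1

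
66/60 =11/10 = 1.10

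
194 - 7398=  - 7204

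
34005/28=34005/28 = 1214.46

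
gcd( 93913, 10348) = 1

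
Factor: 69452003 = 69452003^1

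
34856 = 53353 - 18497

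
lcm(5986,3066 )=125706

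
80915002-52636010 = 28278992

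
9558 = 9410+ 148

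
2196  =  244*9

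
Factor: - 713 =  - 23^1*31^1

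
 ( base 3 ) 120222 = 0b110101111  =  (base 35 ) cb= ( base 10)431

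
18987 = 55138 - 36151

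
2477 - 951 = 1526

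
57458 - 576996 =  - 519538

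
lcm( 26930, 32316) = 161580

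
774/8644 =387/4322 = 0.09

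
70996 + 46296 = 117292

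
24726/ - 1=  - 24726/1 = - 24726.00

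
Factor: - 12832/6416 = -2^1=   - 2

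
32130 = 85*378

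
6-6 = 0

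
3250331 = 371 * 8761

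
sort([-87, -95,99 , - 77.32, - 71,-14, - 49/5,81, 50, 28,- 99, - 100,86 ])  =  [ -100,  -  99,-95,-87, - 77.32, - 71, - 14,  -  49/5,28, 50,  81 , 86,99 ]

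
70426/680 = 35213/340 = 103.57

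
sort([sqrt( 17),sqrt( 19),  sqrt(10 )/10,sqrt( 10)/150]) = [ sqrt( 10)/150, sqrt( 10)/10 , sqrt(  17), sqrt( 19) ] 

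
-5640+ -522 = -6162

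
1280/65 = 256/13 = 19.69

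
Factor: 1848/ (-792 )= - 3^( - 1)*7^1 = -7/3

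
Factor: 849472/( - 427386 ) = -2^5*3^(  -  1)*13^1*19^(-1)*23^( -1)*163^(  -  1) * 1021^1 = -424736/213693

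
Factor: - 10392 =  - 2^3 *3^1*433^1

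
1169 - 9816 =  - 8647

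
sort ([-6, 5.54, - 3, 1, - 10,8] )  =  [ - 10, - 6, - 3, 1, 5.54,8 ]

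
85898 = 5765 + 80133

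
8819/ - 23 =-8819/23 = - 383.43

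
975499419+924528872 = 1900028291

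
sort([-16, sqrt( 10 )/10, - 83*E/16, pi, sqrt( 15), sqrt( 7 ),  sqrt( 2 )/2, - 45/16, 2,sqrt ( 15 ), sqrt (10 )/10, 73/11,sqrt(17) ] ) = [ - 16,  -  83 * E/16,-45/16,sqrt(10)/10, sqrt( 10)/10,sqrt(2)/2,  2 , sqrt( 7 ),pi, sqrt(15), sqrt( 15),sqrt(17 ),  73/11]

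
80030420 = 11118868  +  68911552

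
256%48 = 16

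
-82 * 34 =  - 2788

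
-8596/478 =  - 4298/239 =-  17.98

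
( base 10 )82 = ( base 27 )31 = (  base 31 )2K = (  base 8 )122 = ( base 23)3d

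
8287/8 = 1035  +  7/8= 1035.88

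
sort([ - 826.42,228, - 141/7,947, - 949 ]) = [ - 949 ,  -  826.42, -141/7 , 228, 947 ]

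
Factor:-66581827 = -13^1*41^1 * 124919^1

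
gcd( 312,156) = 156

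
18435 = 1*18435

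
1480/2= 740 = 740.00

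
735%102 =21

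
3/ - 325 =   -  3/325 = - 0.01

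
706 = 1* 706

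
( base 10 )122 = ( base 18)6e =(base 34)3k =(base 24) 52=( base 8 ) 172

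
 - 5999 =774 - 6773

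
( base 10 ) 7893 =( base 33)786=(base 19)12G8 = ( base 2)1111011010101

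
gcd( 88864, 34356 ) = 4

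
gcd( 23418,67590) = 18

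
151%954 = 151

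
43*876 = 37668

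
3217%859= 640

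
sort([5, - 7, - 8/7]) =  [-7,  -  8/7, 5]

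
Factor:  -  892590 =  - 2^1*3^1*5^1*29753^1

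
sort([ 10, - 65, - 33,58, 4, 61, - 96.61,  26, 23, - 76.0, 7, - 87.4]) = [ - 96.61,  -  87.4,  -  76.0, - 65,-33, 4,7, 10,23, 26, 58,61] 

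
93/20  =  4 + 13/20 = 4.65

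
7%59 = 7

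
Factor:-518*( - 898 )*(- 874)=-2^3 *7^1*19^1*23^1*37^1*449^1 = - 406553336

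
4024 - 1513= 2511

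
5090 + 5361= 10451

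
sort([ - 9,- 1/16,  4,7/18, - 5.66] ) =[ - 9,  -  5.66, - 1/16, 7/18,4 ] 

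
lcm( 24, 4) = 24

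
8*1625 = 13000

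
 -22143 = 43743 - 65886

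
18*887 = 15966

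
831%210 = 201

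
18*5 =90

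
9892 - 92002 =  - 82110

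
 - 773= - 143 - 630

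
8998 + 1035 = 10033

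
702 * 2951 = 2071602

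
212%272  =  212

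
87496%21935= 21691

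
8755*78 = 682890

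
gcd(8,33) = 1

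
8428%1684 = 8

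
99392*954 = 94819968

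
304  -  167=137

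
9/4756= 9/4756 =0.00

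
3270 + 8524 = 11794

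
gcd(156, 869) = 1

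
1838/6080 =919/3040  =  0.30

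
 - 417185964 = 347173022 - 764358986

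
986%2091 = 986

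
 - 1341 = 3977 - 5318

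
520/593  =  520/593 = 0.88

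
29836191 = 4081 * 7311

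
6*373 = 2238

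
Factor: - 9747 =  - 3^3*19^2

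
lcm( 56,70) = 280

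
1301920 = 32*40685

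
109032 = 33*3304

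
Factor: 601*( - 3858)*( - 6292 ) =14588996136 = 2^3*3^1 * 11^2*13^1 *601^1*643^1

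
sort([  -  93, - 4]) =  [ - 93, - 4 ]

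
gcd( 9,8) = 1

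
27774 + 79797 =107571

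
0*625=0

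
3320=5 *664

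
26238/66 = 4373/11=397.55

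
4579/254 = 18 + 7/254=18.03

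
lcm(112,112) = 112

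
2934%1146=642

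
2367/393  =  789/131 = 6.02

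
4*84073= 336292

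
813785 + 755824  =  1569609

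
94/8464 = 47/4232 = 0.01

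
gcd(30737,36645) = 7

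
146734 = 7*20962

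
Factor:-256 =  -  2^8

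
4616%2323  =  2293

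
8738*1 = 8738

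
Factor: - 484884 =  - 2^2*3^2*13469^1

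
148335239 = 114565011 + 33770228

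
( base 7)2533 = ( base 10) 955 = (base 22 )1l9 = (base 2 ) 1110111011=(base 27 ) 18A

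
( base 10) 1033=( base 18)337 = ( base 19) 2G7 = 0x409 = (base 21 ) 274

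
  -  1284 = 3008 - 4292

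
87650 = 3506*25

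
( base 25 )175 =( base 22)1ED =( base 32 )P5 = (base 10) 805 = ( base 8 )1445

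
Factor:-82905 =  - 3^1*5^1*5527^1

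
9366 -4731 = 4635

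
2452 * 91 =223132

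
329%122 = 85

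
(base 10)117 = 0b1110101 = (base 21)5c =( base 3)11100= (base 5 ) 432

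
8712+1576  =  10288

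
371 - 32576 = - 32205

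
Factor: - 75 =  - 3^1*5^2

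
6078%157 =112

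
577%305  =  272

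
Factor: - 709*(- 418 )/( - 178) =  - 148181/89= -11^1*19^1*89^( - 1)*709^1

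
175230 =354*495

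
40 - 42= - 2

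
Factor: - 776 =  - 2^3*97^1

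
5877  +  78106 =83983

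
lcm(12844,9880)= 128440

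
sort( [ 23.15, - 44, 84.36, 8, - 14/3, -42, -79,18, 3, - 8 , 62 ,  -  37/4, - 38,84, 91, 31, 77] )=[- 79, - 44, - 42, - 38, - 37/4, - 8, - 14/3, 3, 8, 18 , 23.15, 31, 62, 77, 84 , 84.36, 91]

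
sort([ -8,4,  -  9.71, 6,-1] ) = [ - 9.71, - 8,-1,4,6]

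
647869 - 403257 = 244612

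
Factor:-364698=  - 2^1 * 3^2*20261^1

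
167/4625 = 167/4625 = 0.04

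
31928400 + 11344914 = 43273314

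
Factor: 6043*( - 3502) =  - 21162586 = - 2^1*17^1*103^1*6043^1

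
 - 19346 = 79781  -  99127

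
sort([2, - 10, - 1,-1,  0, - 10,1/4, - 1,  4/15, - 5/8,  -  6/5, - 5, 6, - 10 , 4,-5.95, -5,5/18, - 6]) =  [ - 10, - 10, - 10, - 6 ,- 5.95, - 5, - 5,- 6/5, - 1, - 1, - 1, - 5/8, 0 , 1/4 , 4/15,5/18, 2 , 4, 6]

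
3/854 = 3/854 = 0.00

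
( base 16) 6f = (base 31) 3I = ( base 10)111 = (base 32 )3F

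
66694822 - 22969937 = 43724885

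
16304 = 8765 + 7539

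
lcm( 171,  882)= 16758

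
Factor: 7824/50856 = 2/13 = 2^1*13^(-1)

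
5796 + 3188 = 8984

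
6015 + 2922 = 8937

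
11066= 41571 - 30505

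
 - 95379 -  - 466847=371468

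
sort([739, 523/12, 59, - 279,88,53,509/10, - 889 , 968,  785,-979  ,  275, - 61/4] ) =[ - 979, -889, - 279, - 61/4, 523/12, 509/10, 53, 59, 88,275,739,  785, 968 ] 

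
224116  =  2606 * 86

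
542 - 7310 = -6768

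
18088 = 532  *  34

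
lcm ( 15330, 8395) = 352590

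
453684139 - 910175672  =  -456491533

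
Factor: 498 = 2^1*3^1*83^1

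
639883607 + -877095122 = - 237211515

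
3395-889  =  2506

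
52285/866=60 + 325/866 = 60.38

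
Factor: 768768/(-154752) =- 154/31  =  -2^1*7^1 *11^1*31^ (-1 ) 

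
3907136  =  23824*164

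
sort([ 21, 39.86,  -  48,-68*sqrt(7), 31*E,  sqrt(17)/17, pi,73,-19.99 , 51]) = [ - 68*sqrt( 7),  -  48, - 19.99, sqrt( 17)/17,pi, 21, 39.86, 51,73,31*E]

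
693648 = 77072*9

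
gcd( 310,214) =2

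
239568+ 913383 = 1152951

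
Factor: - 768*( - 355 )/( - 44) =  - 68160/11 = - 2^6*3^1*5^1 *11^( - 1)*71^1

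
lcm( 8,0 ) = 0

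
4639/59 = 4639/59 =78.63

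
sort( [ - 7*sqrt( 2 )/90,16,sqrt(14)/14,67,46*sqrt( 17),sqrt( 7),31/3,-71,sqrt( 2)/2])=[ - 71, - 7 * sqrt(2)/90,sqrt(14) /14,sqrt( 2)/2, sqrt( 7 ), 31/3,  16, 67, 46*sqrt(17) ] 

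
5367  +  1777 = 7144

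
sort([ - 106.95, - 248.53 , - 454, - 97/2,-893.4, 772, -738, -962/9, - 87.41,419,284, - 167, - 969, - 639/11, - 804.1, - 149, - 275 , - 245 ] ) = [ - 969, - 893.4,-804.1, - 738, - 454, - 275, - 248.53,-245, - 167, - 149,-106.95, - 962/9 , - 87.41,  -  639/11, - 97/2,284, 419,772] 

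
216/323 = 216/323= 0.67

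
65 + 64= 129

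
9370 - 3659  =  5711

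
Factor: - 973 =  - 7^1 * 139^1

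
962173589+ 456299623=1418473212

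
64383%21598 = 21187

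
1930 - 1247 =683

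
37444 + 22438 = 59882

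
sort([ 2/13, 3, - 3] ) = [-3, 2/13,3] 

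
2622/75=874/25 = 34.96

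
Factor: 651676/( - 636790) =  - 394/385 = - 2^1*5^( - 1 )*7^( - 1 )*11^( - 1)*197^1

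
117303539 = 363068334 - 245764795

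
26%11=4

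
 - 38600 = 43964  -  82564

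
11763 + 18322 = 30085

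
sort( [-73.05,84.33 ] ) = [-73.05,  84.33 ]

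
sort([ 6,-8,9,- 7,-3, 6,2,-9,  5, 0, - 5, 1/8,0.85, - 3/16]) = [ -9, - 8, - 7,-5,- 3, - 3/16,0,1/8,0.85, 2, 5, 6, 6,9] 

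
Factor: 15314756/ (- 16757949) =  - 2^2 * 3^ (-1) *13^( - 1 )*17^1*31^(- 1) * 83^( - 1) * 167^ ( -1)*225217^1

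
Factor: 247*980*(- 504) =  - 121998240 = - 2^5*3^2 *5^1*7^3*13^1 * 19^1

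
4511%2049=413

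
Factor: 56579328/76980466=2^7* 3^2 *13^1*239^( - 1 )*1889^1*161047^( - 1 )= 28289664/38490233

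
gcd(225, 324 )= 9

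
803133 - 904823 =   -  101690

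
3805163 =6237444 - 2432281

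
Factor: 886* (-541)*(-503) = 241100978 = 2^1*443^1*503^1*541^1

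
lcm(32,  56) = 224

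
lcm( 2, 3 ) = 6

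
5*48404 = 242020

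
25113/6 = 4185  +  1/2 = 4185.50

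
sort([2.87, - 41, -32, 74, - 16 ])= [ - 41,-32, - 16, 2.87, 74]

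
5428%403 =189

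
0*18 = 0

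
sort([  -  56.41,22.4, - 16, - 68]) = [ - 68, - 56.41, - 16, 22.4]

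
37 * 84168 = 3114216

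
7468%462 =76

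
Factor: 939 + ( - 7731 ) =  - 2^3  *  3^1* 283^1=-6792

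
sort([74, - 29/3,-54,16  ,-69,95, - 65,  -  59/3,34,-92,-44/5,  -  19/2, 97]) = [ - 92, - 69,-65, - 54,  -  59/3,  -  29/3,- 19/2, - 44/5,16,34,74,95  ,  97]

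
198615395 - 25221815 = 173393580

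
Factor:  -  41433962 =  - 2^1* 1297^1*15973^1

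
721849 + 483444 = 1205293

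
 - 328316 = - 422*778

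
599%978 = 599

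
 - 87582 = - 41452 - 46130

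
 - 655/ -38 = 655/38  =  17.24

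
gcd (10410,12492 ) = 2082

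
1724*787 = 1356788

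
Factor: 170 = 2^1*5^1*17^1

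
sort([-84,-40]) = [ - 84,-40]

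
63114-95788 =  - 32674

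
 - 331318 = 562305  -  893623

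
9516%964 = 840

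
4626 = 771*6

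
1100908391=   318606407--782301984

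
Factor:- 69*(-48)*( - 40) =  - 132480=- 2^7 * 3^2 *5^1*23^1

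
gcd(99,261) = 9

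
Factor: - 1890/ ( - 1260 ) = 2^(  -  1)*3^1 = 3/2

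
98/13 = 7 + 7/13  =  7.54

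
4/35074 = 2/17537 = 0.00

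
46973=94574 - 47601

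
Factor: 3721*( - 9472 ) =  - 2^8*37^1*61^2 = -35245312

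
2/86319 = 2/86319 =0.00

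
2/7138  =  1/3569 = 0.00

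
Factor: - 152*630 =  - 2^4*3^2*5^1*7^1* 19^1 = -95760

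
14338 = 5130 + 9208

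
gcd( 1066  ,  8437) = 13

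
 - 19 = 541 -560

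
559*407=227513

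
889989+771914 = 1661903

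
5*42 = 210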